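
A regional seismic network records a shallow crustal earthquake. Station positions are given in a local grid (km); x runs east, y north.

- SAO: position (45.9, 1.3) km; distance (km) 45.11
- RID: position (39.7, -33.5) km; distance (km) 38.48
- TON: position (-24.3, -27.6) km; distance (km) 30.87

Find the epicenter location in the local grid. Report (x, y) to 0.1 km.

Circle about each station: (x − 45.9)² + (y − 1.3)² = 45.11²; (x − 39.7)² + (y + 33.5)² = 38.48²; (x + 24.3)² + (y + 27.6)² = 30.87².
Subtracting pairs of circle equations eliminates x²+y² and gives linear equations (the radical axes):
-12.4 x − 69.6 y = 1144.04
-140.4 x − 57.8 y = 325.71
Solving the 2×2 system: x ≈ 4.8, y ≈ -17.3 km.

4.8 km east, -17.3 km north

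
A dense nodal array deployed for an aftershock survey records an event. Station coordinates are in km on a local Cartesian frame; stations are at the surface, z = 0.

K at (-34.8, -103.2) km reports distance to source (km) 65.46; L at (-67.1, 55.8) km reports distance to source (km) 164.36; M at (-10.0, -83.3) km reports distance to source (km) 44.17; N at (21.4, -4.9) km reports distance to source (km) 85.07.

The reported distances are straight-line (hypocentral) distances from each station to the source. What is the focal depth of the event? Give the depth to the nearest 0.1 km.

Each station gives a sphere (x−x_i)² + (y−y_i)² + z² = d_i² (stations at z=0).
Subtracting the K sphere from L and M: z² cancels, leaving linear equations in x and y:
-64.6 x + 318.0 y = -26974.43
49.6 x + 39.8 y = -2488.37
Solving: x ≈ 15.388, y ≈ -81.699 km (keep extra digits for the depth step; rounded: 15.4, -81.7).
Then from the K sphere: z² = 65.46² − (x + 34.8)² − (y + 103.2)² with x = 15.388, y = -81.699, so z ≈ 36.109 ≈ 36.1 km.

36.1 km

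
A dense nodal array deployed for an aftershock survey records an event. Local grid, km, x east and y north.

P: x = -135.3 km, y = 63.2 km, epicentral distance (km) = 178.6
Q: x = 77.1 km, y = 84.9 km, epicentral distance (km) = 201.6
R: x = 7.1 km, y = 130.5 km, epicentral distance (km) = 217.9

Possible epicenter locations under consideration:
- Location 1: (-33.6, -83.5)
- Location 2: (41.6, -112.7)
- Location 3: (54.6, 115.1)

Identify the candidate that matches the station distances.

For each candidate, compare |candidate − station| to the reported distance:
Location 1: residuals P 0.1, Q 0.1, R 0.1 → max 0.1 km
Location 2: residuals P 70.9, Q 0.8, R 27.7 → max 70.9 km
Location 3: residuals P 18.3, Q 163.9, R 168.0 → max 168.0 km
Only Location 1 has all residuals ≈ 0.

Location 1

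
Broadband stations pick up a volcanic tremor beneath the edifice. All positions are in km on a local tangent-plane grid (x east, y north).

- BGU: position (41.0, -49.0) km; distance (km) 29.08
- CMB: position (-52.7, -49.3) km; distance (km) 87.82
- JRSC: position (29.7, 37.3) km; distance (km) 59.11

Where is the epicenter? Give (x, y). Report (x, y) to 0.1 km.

Circle about each station: (x − 41.0)² + (y + 49.0)² = 29.08²; (x + 52.7)² + (y + 49.3)² = 87.82²; (x − 29.7)² + (y − 37.3)² = 59.11².
Subtracting the BGU equation from the CMB and JRSC equations removes the quadratic terms:
-187.4 x − 0.6 y = -5740.93
-22.6 x + 172.6 y = -4456.97
Solving the 2×2 system: x ≈ 30.7, y ≈ -21.8 km.
Check against BGU (with the unrounded x, y): √((x − 41.0)²+(y + 49.0)²) = 29.08 ≈ 29.08 km. ✓

x ≈ 30.7 km, y ≈ -21.8 km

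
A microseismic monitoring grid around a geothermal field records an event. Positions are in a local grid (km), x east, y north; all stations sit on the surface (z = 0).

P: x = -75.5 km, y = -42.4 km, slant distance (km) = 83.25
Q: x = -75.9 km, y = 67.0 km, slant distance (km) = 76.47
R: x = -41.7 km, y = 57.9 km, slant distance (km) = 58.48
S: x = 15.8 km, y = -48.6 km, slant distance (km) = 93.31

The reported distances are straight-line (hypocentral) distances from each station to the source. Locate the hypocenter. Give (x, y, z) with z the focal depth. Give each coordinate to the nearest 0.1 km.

Each station gives a sphere (x−x_i)² + (y−y_i)² + z² = d_i² (stations at z=0).
Subtracting the P sphere from Q and R: z² cancels, leaving linear equations in x and y:
-0.8 x + 218.8 y = 3834.70
67.6 x + 200.6 y = 1103.94
Solving: x ≈ -35.294, y ≈ 17.397 km (keep extra digits for the depth step; rounded: -35.3, 17.4).
Then from the P sphere: z² = 83.25² − (x + 75.5)² − (y + 42.4)² with x = -35.294, y = 17.397, so z ≈ 41.694 ≈ 41.7 km.

(-35.3, 17.4, 41.7)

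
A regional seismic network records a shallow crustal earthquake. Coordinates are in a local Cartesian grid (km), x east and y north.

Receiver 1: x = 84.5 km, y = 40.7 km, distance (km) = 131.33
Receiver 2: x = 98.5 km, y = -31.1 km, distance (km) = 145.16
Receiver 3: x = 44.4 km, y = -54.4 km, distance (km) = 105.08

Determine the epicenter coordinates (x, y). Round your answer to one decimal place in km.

-42.0 km east, 5.4 km north

Circle about each station: (x − 84.5)² + (y − 40.7)² = 131.33²; (x − 98.5)² + (y + 31.1)² = 145.16²; (x − 44.4)² + (y + 54.4)² = 105.08².
Subtracting pairs of circle equations eliminates x²+y² and gives linear equations (the radical axes):
28.0 x − 143.6 y = -1951.14
-80.2 x − 190.2 y = 2339.74
Solving the 2×2 system: x ≈ -42.0, y ≈ 5.4 km.
Check against Receiver 1 (with the unrounded x, y): √((x − 84.5)²+(y − 40.7)²) = 131.32 ≈ 131.33 km. ✓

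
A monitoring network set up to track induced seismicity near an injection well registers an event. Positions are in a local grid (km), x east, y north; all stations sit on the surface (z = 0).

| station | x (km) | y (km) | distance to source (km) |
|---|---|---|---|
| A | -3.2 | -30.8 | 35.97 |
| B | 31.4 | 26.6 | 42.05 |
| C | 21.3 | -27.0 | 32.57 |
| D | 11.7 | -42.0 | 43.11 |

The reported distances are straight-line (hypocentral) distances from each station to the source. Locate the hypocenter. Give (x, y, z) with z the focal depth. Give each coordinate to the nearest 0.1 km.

x ≈ 9.9 km, y ≈ -3.7 km, depth ≈ 19.7 km

Each station gives a sphere (x−x_i)² + (y−y_i)² + z² = d_i² (stations at z=0).
Subtracting the A sphere from B and C: z² cancels, leaving linear equations in x and y:
69.2 x + 114.8 y = 260.28
49.0 x + 7.6 y = 456.85
Solving: x ≈ 9.897, y ≈ -3.699 km (keep extra digits for the depth step; rounded: 9.9, -3.7).
Then from the A sphere: z² = 35.97² − (x + 3.2)² − (y + 30.8)² with x = 9.897, y = -3.699, so z ≈ 19.694 ≈ 19.7 km.
Check against D (with the unrounded solution): distance 43.11 ≈ 43.11 km. ✓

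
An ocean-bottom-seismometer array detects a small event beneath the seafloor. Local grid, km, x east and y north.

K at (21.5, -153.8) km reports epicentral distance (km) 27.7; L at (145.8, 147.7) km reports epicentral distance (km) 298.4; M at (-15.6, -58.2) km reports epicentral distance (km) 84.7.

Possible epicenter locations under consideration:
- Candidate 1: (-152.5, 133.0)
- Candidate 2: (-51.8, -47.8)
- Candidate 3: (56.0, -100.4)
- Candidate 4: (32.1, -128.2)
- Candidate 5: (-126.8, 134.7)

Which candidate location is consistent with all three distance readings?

For each candidate, compare |candidate − station| to the reported distance:
Candidate 1: residuals K 307.8, L 0.3, M 150.5 → max 307.8 km
Candidate 2: residuals K 101.2, L 20.4, M 47.0 → max 101.2 km
Candidate 3: residuals K 35.9, L 34.5, M 1.6 → max 35.9 km
Candidate 4: residuals K 0.0, L 0.0, M 0.0 → max 0.0 km
Candidate 5: residuals K 296.7, L 25.5, M 138.0 → max 296.7 km
Only Candidate 4 has all residuals ≈ 0.

Candidate 4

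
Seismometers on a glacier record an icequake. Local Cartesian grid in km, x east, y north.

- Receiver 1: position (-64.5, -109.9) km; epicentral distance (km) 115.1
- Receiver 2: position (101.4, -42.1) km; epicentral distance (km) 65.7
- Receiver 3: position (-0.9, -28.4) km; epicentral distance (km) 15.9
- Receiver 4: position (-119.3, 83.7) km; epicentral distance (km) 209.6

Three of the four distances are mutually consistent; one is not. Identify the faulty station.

Receiver 3

Solve using three stations at a time. Using Receiver 1, Receiver 2, Receiver 4 (subtract circle equations pairwise → linear system) gives (x, y) ≈ (37.1, -55.8).
Distances from that point to each station vs reported:
  Receiver 1: calculated 115.1 vs reported 115.1 → residual 0.0 km
  Receiver 2: calculated 65.7 vs reported 65.7 → residual 0.0 km
  Receiver 3: calculated 46.9 vs reported 15.9 → residual 31.0 km
  Receiver 4: calculated 209.6 vs reported 209.6 → residual 0.0 km
Receiver 1, Receiver 2, Receiver 4 are mutually consistent (residuals ≈ 0); Receiver 3 is off by 31.0 km.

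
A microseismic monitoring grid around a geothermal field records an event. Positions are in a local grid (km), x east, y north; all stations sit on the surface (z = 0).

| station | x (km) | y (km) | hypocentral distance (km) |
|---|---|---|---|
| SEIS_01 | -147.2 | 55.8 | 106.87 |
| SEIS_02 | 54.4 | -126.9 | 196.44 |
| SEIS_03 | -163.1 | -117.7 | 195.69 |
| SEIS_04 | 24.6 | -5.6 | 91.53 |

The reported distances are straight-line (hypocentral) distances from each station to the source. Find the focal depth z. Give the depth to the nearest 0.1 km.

z ≈ 35.7 km

Each station gives a sphere (x−x_i)² + (y−y_i)² + z² = d_i² (stations at z=0).
Subtracting the SEIS_01 sphere from SEIS_02 and SEIS_03: z² cancels, leaving linear equations in x and y:
403.2 x − 365.4 y = -32885.99
-31.8 x − 347.0 y = -11199.96
Solving: x ≈ -48.300, y ≈ 36.703 km (keep extra digits for the depth step; rounded: -48.3, 36.7).
Then from the SEIS_01 sphere: z² = 106.87² − (x + 147.2)² − (y − 55.8)² with x = -48.300, y = 36.703, so z ≈ 35.711 ≈ 35.7 km.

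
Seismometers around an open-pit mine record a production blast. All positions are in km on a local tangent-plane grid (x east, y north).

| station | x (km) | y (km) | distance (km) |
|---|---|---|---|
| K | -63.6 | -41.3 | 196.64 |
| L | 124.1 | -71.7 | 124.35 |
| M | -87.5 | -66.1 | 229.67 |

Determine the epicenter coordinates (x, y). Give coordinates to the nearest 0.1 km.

Circle about each station: (x + 63.6)² + (y + 41.3)² = 196.64²; (x − 124.1)² + (y + 71.7)² = 124.35²; (x + 87.5)² + (y + 66.1)² = 229.67².
Subtracting the K equation from the L and M equations removes the quadratic terms:
375.4 x − 60.8 y = 37995.42
-47.8 x − 49.6 y = -7806.21
Solving the 2×2 system: x ≈ 109.6, y ≈ 51.8 km.
Check against K (with the unrounded x, y): √((x + 63.6)²+(y + 41.3)²) = 196.62 ≈ 196.64 km. ✓

(109.6, 51.8)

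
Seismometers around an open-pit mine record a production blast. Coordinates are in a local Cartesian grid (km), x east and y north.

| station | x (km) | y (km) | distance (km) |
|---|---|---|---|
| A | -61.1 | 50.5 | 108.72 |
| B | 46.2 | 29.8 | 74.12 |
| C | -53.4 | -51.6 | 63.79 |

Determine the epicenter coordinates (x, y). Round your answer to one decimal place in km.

(7.8, -33.6)

Circle about each station: (x + 61.1)² + (y − 50.5)² = 108.72²; (x − 46.2)² + (y − 29.8)² = 74.12²; (x + 53.4)² + (y + 51.6)² = 63.79².
Subtracting the A equation from the B and C equations removes the quadratic terms:
214.6 x − 41.4 y = 3065.28
15.4 x − 204.2 y = 6981.53
Solving the 2×2 system: x ≈ 7.8, y ≈ -33.6 km.
Check against A (with the unrounded x, y): √((x + 61.1)²+(y − 50.5)²) = 108.72 ≈ 108.72 km. ✓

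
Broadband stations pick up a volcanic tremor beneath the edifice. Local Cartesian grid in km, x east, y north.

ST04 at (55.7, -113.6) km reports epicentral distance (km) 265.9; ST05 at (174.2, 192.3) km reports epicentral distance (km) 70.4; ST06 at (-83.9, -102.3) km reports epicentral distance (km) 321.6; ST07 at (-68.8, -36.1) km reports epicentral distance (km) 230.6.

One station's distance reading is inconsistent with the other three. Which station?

Solve using three stations at a time. Using ST04, ST05, ST06 (subtract circle equations pairwise → linear system) gives (x, y) ≈ (123.5, 143.5).
Distances from that point to each station vs reported:
  ST04: calculated 265.9 vs reported 265.9 → residual 0.0 km
  ST05: calculated 70.4 vs reported 70.4 → residual 0.0 km
  ST06: calculated 321.6 vs reported 321.6 → residual 0.0 km
  ST07: calculated 263.1 vs reported 230.6 → residual 32.5 km
ST04, ST05, ST06 are mutually consistent (residuals ≈ 0); ST07 is off by 32.5 km.

ST07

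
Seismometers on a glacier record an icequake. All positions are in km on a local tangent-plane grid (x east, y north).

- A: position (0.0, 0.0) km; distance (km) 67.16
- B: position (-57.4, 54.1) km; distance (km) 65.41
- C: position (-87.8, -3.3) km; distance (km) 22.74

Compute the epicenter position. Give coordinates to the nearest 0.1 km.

Circle about each station: x² + y² = 67.16²; (x + 57.4)² + (y − 54.1)² = 65.41²; (x + 87.8)² + (y + 3.3)² = 22.74².
Subtracting the A equation from the B and C equations removes the quadratic terms:
-114.8 x + 108.2 y = 6453.57
-175.6 x − 6.6 y = 11713.09
Solving the 2×2 system: x ≈ -66.3, y ≈ -10.7 km.

-66.3 km east, -10.7 km north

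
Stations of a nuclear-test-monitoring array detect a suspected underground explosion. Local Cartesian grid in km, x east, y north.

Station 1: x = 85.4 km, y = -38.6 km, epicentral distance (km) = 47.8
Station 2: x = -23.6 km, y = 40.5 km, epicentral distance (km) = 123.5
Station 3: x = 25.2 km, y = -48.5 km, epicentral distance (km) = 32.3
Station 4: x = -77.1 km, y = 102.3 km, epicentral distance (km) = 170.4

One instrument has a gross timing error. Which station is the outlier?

Station 2

Solve using three stations at a time. Using Station 1, Station 3, Station 4 (subtract circle equations pairwise → linear system) gives (x, y) ≈ (41.2, -20.4).
Distances from that point to each station vs reported:
  Station 1: calculated 47.8 vs reported 47.8 → residual 0.0 km
  Station 2: calculated 88.9 vs reported 123.5 → residual 34.6 km
  Station 3: calculated 32.3 vs reported 32.3 → residual 0.0 km
  Station 4: calculated 170.4 vs reported 170.4 → residual 0.0 km
Station 1, Station 3, Station 4 are mutually consistent (residuals ≈ 0); Station 2 is off by 34.6 km.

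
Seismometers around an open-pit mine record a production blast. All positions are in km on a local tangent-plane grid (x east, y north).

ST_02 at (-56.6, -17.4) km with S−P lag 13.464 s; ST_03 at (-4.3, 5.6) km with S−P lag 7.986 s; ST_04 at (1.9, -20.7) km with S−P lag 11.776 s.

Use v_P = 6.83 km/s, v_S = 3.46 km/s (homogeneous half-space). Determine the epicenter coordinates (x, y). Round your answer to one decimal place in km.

Distance from S−P lag: d = Δt · v_P v_S / (v_P − v_S) = Δt · (6.83·3.46)/(6.83−3.46) ≈ 7.0124·Δt.
So d_ST_02 = 94.42, d_ST_03 = 56.00, d_ST_04 = 82.58 km.
Circle about each station: (x + 56.6)² + (y + 17.4)² = 94.42²; (x + 4.3)² + (y − 5.6)² = 56.00²; (x − 1.9)² + (y + 20.7)² = 82.58².
Subtracting the ST_02 equation from the ST_03 and ST_04 equations removes the quadratic terms:
104.6 x + 46.0 y = 2322.67
117.0 x − 6.6 y = -978.54
Solving the 2×2 system: x ≈ -4.9, y ≈ 61.6 km.
Check against ST_02 (with the unrounded x, y): √((x + 56.6)²+(y + 17.4)²) = 94.43 ≈ 94.42 km. ✓

(-4.9, 61.6)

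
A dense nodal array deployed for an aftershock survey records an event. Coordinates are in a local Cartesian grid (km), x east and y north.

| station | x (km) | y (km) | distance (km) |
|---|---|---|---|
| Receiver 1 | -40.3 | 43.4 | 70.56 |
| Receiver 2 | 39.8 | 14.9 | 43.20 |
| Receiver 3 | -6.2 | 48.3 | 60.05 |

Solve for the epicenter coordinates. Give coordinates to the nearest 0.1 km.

Circle about each station: (x + 40.3)² + (y − 43.4)² = 70.56²; (x − 39.8)² + (y − 14.9)² = 43.20²; (x + 6.2)² + (y − 48.3)² = 60.05².
Subtracting pairs of circle equations eliminates x²+y² and gives linear equations (the radical axes):
160.2 x − 57.0 y = 1410.87
68.2 x + 9.8 y = 236.39
Solving the 2×2 system: x ≈ 5.0, y ≈ -10.7 km.

x ≈ 5.0 km, y ≈ -10.7 km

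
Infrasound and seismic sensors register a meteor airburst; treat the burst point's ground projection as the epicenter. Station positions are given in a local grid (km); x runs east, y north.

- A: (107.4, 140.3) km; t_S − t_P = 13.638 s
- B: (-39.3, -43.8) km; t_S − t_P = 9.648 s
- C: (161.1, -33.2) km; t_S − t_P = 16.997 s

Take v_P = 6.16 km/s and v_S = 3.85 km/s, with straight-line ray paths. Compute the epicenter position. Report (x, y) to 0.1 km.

Distance from S−P lag: d = Δt · v_P v_S / (v_P − v_S) = Δt · (6.16·3.85)/(6.16−3.85) ≈ 10.2667·Δt.
So d_A = 140.02, d_B = 99.05, d_C = 174.50 km.
Circle about each station: (x − 107.4)² + (y − 140.3)² = 140.02²; (x + 39.3)² + (y + 43.8)² = 99.05²; (x − 161.1)² + (y + 33.2)² = 174.50².
Subtracting pairs of circle equations eliminates x²+y² and gives linear equations (the radical axes):
-293.4 x − 368.2 y = -17961.22
107.4 x − 347.0 y = -15008.05
Solving the 2×2 system: x ≈ 5.0, y ≈ 44.8 km.

x ≈ 5.0 km, y ≈ 44.8 km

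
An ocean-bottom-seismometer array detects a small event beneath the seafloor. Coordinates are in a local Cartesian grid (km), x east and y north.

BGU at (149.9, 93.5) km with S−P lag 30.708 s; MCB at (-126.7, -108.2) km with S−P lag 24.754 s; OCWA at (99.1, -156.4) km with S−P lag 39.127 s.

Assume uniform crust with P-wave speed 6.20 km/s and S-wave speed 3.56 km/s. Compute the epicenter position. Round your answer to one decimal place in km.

(-106.8, 97.8)

Distance from S−P lag: d = Δt · v_P v_S / (v_P − v_S) = Δt · (6.20·3.56)/(6.20−3.56) ≈ 8.3606·Δt.
So d_BGU = 256.74, d_MCB = 206.96, d_OCWA = 327.13 km.
Circle about each station: (x − 149.9)² + (y − 93.5)² = 256.74²; (x + 126.7)² + (y + 108.2)² = 206.96²; (x − 99.1)² + (y + 156.4)² = 327.13².
Subtracting the BGU equation from the MCB and OCWA equations removes the quadratic terms:
-553.2 x − 403.4 y = 19630.86
-101.6 x − 499.8 y = -38029.10
Solving the 2×2 system: x ≈ -106.8, y ≈ 97.8 km.
Check against BGU (with the unrounded x, y): √((x − 149.9)²+(y − 93.5)²) = 256.74 ≈ 256.74 km. ✓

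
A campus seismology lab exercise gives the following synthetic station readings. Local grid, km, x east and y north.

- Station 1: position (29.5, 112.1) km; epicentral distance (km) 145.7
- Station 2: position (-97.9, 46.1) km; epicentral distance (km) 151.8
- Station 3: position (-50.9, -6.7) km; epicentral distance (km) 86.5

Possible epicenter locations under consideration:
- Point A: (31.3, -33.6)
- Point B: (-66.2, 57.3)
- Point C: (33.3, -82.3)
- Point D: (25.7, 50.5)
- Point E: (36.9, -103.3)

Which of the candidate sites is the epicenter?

Point A

For each candidate, compare |candidate − station| to the reported distance:
Point A: residuals Station 1 0.0, Station 2 0.0, Station 3 0.0 → max 0.0 km
Point B: residuals Station 1 35.4, Station 2 118.2, Station 3 20.7 → max 118.2 km
Point C: residuals Station 1 48.7, Station 2 31.8, Station 3 26.7 → max 48.7 km
Point D: residuals Station 1 84.0, Station 2 28.1, Station 3 9.1 → max 84.0 km
Point E: residuals Station 1 69.8, Station 2 49.4, Station 3 44.0 → max 69.8 km
Only Point A has all residuals ≈ 0.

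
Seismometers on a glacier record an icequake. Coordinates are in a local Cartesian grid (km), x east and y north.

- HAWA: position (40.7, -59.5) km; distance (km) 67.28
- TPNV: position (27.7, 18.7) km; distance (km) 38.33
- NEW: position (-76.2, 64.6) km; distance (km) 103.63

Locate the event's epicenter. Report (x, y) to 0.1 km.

(-1.0, -6.7)

Circle about each station: (x − 40.7)² + (y + 59.5)² = 67.28²; (x − 27.7)² + (y − 18.7)² = 38.33²; (x + 76.2)² + (y − 64.6)² = 103.63².
Subtracting pairs of circle equations eliminates x²+y² and gives linear equations (the radical axes):
-26.0 x + 156.4 y = -1022.35
-233.8 x + 248.2 y = -1429.72
Solving the 2×2 system: x ≈ -1.0, y ≈ -6.7 km.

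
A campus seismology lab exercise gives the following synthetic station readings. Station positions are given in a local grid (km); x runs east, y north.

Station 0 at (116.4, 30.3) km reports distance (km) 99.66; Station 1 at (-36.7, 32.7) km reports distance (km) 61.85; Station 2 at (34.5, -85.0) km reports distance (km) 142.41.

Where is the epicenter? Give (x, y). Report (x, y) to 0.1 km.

Circle about each station: (x − 116.4)² + (y − 30.3)² = 99.66²; (x + 36.7)² + (y − 32.7)² = 61.85²; (x − 34.5)² + (y + 85.0)² = 142.41².
Subtracting the Station 0 equation from the Station 1 and Station 2 equations removes the quadratic terms:
-306.2 x + 4.8 y = -5944.18
-163.8 x − 230.6 y = -16400.29
Solving the 2×2 system: x ≈ 20.3, y ≈ 56.7 km.
Check against Station 0 (with the unrounded x, y): √((x − 116.4)²+(y − 30.3)²) = 99.66 ≈ 99.66 km. ✓

20.3 km east, 56.7 km north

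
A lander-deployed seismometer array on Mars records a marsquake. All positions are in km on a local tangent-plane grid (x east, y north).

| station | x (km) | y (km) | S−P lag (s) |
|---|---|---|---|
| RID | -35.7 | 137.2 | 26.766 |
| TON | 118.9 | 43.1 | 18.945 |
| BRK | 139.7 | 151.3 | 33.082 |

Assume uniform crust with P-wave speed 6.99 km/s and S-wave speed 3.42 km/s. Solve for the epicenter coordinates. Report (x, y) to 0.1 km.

Distance from S−P lag: d = Δt · v_P v_S / (v_P − v_S) = Δt · (6.99·3.42)/(6.99−3.42) ≈ 6.6963·Δt.
So d_RID = 179.23, d_TON = 126.86, d_BRK = 221.53 km.
Circle about each station: (x + 35.7)² + (y − 137.2)² = 179.23²; (x − 118.9)² + (y − 43.1)² = 126.86²; (x − 139.7)² + (y − 151.3)² = 221.53².
Subtracting the RID equation from the TON and BRK equations removes the quadratic terms:
309.2 x − 188.2 y = 11926.42
350.8 x + 28.2 y = 5357.30
Solving the 2×2 system: x ≈ 18.0, y ≈ -33.8 km.
Check against RID (with the unrounded x, y): √((x + 35.7)²+(y − 137.2)²) = 179.24 ≈ 179.23 km. ✓

18.0 km east, -33.8 km north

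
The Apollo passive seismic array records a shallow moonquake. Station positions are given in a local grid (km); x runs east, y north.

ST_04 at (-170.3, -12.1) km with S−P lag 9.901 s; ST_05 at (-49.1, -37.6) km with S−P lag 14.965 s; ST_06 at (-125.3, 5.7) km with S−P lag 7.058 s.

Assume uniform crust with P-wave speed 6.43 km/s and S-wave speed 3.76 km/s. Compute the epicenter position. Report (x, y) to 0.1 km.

Distance from S−P lag: d = Δt · v_P v_S / (v_P − v_S) = Δt · (6.43·3.76)/(6.43−3.76) ≈ 9.0550·Δt.
So d_ST_04 = 89.65, d_ST_05 = 135.51, d_ST_06 = 63.91 km.
Circle about each station: (x + 170.3)² + (y + 12.1)² = 89.65²; (x + 49.1)² + (y + 37.6)² = 135.51²; (x + 125.3)² + (y − 5.7)² = 63.91².
Subtracting pairs of circle equations eliminates x²+y² and gives linear equations (the radical axes):
242.4 x − 51.0 y = -35649.77
90.0 x + 35.6 y = -9463.29
Solving the 2×2 system: x ≈ -132.5, y ≈ 69.2 km.

-132.5 km east, 69.2 km north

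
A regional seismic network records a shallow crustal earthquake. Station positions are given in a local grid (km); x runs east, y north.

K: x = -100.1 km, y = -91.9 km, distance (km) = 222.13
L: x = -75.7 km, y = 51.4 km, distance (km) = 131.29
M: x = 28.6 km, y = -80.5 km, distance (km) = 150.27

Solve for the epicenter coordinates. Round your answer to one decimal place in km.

54.6 km east, 67.5 km north

Circle about each station: (x + 100.1)² + (y + 91.9)² = 222.13²; (x + 75.7)² + (y − 51.4)² = 131.29²; (x − 28.6)² + (y + 80.5)² = 150.27².
Subtracting pairs of circle equations eliminates x²+y² and gives linear equations (the radical axes):
48.8 x + 286.6 y = 22011.50
257.4 x + 22.8 y = 15593.25
Solving the 2×2 system: x ≈ 54.6, y ≈ 67.5 km.
Check against K (with the unrounded x, y): √((x + 100.1)²+(y + 91.9)²) = 222.13 ≈ 222.13 km. ✓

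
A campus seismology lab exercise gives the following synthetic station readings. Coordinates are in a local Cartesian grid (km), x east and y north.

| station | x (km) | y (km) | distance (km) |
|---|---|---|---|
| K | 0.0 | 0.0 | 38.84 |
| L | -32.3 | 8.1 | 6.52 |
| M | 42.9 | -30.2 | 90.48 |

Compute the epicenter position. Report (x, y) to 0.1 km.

Circle about each station: x² + y² = 38.84²; (x + 32.3)² + (y − 8.1)² = 6.52²; (x − 42.9)² + (y + 30.2)² = 90.48².
Subtracting pairs of circle equations eliminates x²+y² and gives linear equations (the radical axes):
-64.6 x + 16.2 y = 2574.94
85.8 x − 60.4 y = -3925.63
Solving the 2×2 system: x ≈ -36.6, y ≈ 13.0 km.

(-36.6, 13.0)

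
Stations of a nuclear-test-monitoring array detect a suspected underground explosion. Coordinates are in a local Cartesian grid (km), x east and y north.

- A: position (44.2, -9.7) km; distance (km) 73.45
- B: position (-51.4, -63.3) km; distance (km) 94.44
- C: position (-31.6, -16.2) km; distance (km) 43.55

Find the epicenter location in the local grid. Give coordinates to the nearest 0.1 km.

Circle about each station: (x − 44.2)² + (y + 9.7)² = 73.45²; (x + 51.4)² + (y + 63.3)² = 94.44²; (x + 31.6)² + (y + 16.2)² = 43.55².
Subtracting the A equation from the B and C equations removes the quadratic terms:
-191.2 x − 107.2 y = 1077.11
-151.6 x − 13.0 y = 2711.57
Solving the 2×2 system: x ≈ -20.1, y ≈ 25.8 km.

(-20.1, 25.8)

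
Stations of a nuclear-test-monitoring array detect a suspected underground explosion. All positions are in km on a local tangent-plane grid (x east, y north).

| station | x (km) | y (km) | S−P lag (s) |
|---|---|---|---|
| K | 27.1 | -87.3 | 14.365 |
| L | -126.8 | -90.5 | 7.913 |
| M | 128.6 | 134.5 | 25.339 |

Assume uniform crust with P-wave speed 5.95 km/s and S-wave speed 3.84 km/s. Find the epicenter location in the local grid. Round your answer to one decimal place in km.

Distance from S−P lag: d = Δt · v_P v_S / (v_P − v_S) = Δt · (5.95·3.84)/(5.95−3.84) ≈ 10.8284·Δt.
So d_K = 155.55, d_L = 85.69, d_M = 274.38 km.
Circle about each station: (x − 27.1)² + (y + 87.3)² = 155.55²; (x + 126.8)² + (y + 90.5)² = 85.69²; (x − 128.6)² + (y − 134.5)² = 274.38².
Subtracting the K equation from the L and M equations removes the quadratic terms:
-307.8 x − 6.4 y = 32765.82
203.0 x + 443.6 y = -24816.07
Solving the 2×2 system: x ≈ -106.3, y ≈ -7.3 km.

(-106.3, -7.3)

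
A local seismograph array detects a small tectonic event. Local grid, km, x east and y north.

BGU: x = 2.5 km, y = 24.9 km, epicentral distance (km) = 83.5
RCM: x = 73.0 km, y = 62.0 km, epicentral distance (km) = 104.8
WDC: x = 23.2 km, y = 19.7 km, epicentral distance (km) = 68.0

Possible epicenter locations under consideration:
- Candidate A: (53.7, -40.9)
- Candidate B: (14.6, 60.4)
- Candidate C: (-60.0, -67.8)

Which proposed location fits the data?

For each candidate, compare |candidate − station| to the reported distance:
Candidate A: residuals BGU 0.1, RCM 0.1, WDC 0.2 → max 0.2 km
Candidate B: residuals BGU 46.0, RCM 46.4, WDC 26.4 → max 46.4 km
Candidate C: residuals BGU 28.3, RCM 81.0, WDC 52.7 → max 81.0 km
Only Candidate A has all residuals ≈ 0.

Candidate A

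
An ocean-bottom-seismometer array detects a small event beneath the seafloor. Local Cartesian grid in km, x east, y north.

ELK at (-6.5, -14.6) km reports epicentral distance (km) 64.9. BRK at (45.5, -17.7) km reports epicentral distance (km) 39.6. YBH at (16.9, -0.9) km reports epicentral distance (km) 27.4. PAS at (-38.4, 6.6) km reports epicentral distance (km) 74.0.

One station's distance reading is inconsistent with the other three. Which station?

ELK

Solve using three stations at a time. Using BRK, YBH, PAS (subtract circle equations pairwise → linear system) gives (x, y) ≈ (34.4, 20.4).
Distances from that point to each station vs reported:
  ELK: calculated 53.8 vs reported 64.9 → residual 11.1 km
  BRK: calculated 39.7 vs reported 39.6 → residual 0.1 km
  YBH: calculated 27.5 vs reported 27.4 → residual 0.1 km
  PAS: calculated 74.0 vs reported 74.0 → residual 0.0 km
BRK, YBH, PAS are mutually consistent (residuals ≈ 0); ELK is off by 11.1 km.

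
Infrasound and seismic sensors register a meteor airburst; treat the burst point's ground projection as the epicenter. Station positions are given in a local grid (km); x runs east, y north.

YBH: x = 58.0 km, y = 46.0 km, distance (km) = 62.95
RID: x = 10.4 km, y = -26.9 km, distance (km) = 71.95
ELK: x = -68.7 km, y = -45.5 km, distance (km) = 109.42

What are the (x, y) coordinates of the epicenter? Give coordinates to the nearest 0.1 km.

Circle about each station: (x − 58.0)² + (y − 46.0)² = 62.95²; (x − 10.4)² + (y + 26.9)² = 71.95²; (x + 68.7)² + (y + 45.5)² = 109.42².
Subtracting the YBH equation from the RID and ELK equations removes the quadratic terms:
-95.2 x − 145.8 y = -5862.33
-253.4 x − 183.0 y = -6700.09
Solving the 2×2 system: x ≈ -4.9, y ≈ 43.4 km.
Check against YBH (with the unrounded x, y): √((x − 58.0)²+(y − 46.0)²) = 62.97 ≈ 62.95 km. ✓

(-4.9, 43.4)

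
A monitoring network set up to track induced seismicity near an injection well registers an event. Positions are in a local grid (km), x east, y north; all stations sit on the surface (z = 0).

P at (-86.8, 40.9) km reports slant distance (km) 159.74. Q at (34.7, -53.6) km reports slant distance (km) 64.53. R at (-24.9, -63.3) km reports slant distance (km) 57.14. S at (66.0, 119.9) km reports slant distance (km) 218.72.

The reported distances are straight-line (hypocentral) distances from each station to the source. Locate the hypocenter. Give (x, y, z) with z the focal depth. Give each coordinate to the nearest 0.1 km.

Each station gives a sphere (x−x_i)² + (y−y_i)² + z² = d_i² (stations at z=0).
Subtracting the P sphere from Q and R: z² cancels, leaving linear equations in x and y:
243.0 x − 189.0 y = 16222.75
123.8 x − 208.4 y = 17671.74
Solving: x ≈ 1.500, y ≈ -83.906 km (keep extra digits for the depth step; rounded: 1.5, -83.9).
Then from the P sphere: z² = 159.74² − (x + 86.8)² − (y − 40.9)² with x = 1.500, y = -83.906, so z ≈ 46.297 ≈ 46.3 km.

x ≈ 1.5 km, y ≈ -83.9 km, depth ≈ 46.3 km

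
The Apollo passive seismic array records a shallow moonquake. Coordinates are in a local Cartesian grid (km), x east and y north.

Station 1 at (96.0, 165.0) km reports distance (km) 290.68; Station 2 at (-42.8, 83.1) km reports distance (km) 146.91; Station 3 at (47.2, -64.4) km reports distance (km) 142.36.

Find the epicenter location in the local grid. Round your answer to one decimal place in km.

(-94.8, -54.3)

Circle about each station: (x − 96.0)² + (y − 165.0)² = 290.68²; (x + 42.8)² + (y − 83.1)² = 146.91²; (x − 47.2)² + (y + 64.4)² = 142.36².
Subtracting pairs of circle equations eliminates x²+y² and gives linear equations (the radical axes):
-277.6 x − 163.8 y = 35208.76
-97.6 x − 458.8 y = 34162.69
Solving the 2×2 system: x ≈ -94.8, y ≈ -54.3 km.
Check against Station 1 (with the unrounded x, y): √((x − 96.0)²+(y − 165.0)²) = 290.68 ≈ 290.68 km. ✓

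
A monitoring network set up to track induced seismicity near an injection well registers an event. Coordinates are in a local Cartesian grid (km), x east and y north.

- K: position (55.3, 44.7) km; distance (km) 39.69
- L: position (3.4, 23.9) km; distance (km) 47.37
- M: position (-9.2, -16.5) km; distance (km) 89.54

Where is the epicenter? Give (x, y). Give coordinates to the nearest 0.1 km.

Circle about each station: (x − 55.3)² + (y − 44.7)² = 39.69²; (x − 3.4)² + (y − 23.9)² = 47.37²; (x + 9.2)² + (y + 16.5)² = 89.54².
Subtracting pairs of circle equations eliminates x²+y² and gives linear equations (the radical axes):
-103.8 x − 41.6 y = -5142.03
-129.0 x − 122.4 y = -11141.41
Solving the 2×2 system: x ≈ 22.6, y ≈ 67.2 km.

(22.6, 67.2)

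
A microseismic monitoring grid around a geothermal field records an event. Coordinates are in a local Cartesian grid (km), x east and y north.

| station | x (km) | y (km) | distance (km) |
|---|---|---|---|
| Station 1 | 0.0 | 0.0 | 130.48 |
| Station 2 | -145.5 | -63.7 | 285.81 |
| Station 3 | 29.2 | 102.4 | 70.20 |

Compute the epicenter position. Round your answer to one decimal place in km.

Circle about each station: x² + y² = 130.48²; (x + 145.5)² + (y + 63.7)² = 285.81²; (x − 29.2)² + (y − 102.4)² = 70.20².
Subtracting pairs of circle equations eliminates x²+y² and gives linear equations (the radical axes):
-291.0 x − 127.4 y = -39434.39
58.4 x + 204.8 y = 23435.39
Solving the 2×2 system: x ≈ 97.6, y ≈ 86.6 km.
Check against Station 1 (with the unrounded x, y): √(x²+y²) = 130.48 ≈ 130.48 km. ✓

(97.6, 86.6)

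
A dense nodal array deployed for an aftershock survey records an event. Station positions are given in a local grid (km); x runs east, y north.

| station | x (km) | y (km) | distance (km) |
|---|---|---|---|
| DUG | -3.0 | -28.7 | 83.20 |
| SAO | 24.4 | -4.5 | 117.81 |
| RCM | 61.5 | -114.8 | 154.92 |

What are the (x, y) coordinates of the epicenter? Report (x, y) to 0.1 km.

Circle about each station: (x + 3.0)² + (y + 28.7)² = 83.20²; (x − 24.4)² + (y + 4.5)² = 117.81²; (x − 61.5)² + (y + 114.8)² = 154.92².
Subtracting pairs of circle equations eliminates x²+y² and gives linear equations (the radical axes):
54.8 x + 48.4 y = -7174.04
129.0 x − 172.2 y = -949.37
Solving the 2×2 system: x ≈ -81.7, y ≈ -55.7 km.

(-81.7, -55.7)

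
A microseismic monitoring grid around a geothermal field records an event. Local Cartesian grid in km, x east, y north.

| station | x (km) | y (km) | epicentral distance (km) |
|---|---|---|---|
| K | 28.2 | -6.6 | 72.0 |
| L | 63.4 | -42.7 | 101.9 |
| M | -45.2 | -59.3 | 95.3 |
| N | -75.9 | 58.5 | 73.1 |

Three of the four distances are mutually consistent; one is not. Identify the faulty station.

Solve using three stations at a time. Using L, M, N (subtract circle equations pairwise → linear system) gives (x, y) ≈ (-9.1, 28.9).
Distances from that point to each station vs reported:
  K: calculated 51.5 vs reported 72.0 → residual 20.5 km
  L: calculated 101.9 vs reported 101.9 → residual 0.0 km
  M: calculated 95.3 vs reported 95.3 → residual 0.0 km
  N: calculated 73.1 vs reported 73.1 → residual 0.0 km
L, M, N are mutually consistent (residuals ≈ 0); K is off by 20.5 km.

K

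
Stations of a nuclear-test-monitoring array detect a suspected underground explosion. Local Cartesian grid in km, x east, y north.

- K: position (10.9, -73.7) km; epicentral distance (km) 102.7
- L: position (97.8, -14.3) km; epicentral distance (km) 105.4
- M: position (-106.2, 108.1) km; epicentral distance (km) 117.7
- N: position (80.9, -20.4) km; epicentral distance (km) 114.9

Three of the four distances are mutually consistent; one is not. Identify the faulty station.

L

Solve using three stations at a time. Using K, M, N (subtract circle equations pairwise → linear system) gives (x, y) ≈ (-25.8, 22.2).
Distances from that point to each station vs reported:
  K: calculated 102.7 vs reported 102.7 → residual 0.0 km
  L: calculated 128.9 vs reported 105.4 → residual 23.5 km
  M: calculated 117.7 vs reported 117.7 → residual 0.0 km
  N: calculated 114.9 vs reported 114.9 → residual 0.0 km
K, M, N are mutually consistent (residuals ≈ 0); L is off by 23.5 km.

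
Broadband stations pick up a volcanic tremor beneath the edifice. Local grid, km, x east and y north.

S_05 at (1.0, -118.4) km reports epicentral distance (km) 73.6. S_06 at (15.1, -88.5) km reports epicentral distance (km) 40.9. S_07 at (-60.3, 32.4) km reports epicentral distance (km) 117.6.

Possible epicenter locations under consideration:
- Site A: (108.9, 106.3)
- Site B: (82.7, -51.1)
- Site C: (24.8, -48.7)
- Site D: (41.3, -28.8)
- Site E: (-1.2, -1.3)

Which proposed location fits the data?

Site C

For each candidate, compare |candidate − station| to the reported distance:
Site A: residuals S_05 175.7, S_06 175.3, S_07 67.0 → max 175.7 km
Site B: residuals S_05 32.2, S_06 36.4, S_07 48.0 → max 48.0 km
Site C: residuals S_05 0.1, S_06 0.1, S_07 0.0 → max 0.1 km
Site D: residuals S_05 24.6, S_06 24.3, S_07 1.0 → max 24.6 km
Site E: residuals S_05 43.5, S_06 47.8, S_07 49.6 → max 49.6 km
Only Site C has all residuals ≈ 0.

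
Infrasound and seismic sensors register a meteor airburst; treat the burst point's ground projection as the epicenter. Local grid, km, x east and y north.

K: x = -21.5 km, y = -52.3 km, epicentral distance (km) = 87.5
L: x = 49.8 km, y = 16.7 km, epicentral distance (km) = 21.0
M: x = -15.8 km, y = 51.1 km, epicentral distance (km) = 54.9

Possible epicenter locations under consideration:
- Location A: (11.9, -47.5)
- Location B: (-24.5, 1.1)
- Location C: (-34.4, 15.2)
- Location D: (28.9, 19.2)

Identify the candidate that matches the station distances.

For each candidate, compare |candidate − station| to the reported distance:
Location A: residuals K 53.8, L 53.6, M 47.5 → max 53.8 km
Location B: residuals K 34.0, L 54.9, M 4.1 → max 54.9 km
Location C: residuals K 18.8, L 63.2, M 14.5 → max 63.2 km
Location D: residuals K 0.0, L 0.0, M 0.0 → max 0.0 km
Only Location D has all residuals ≈ 0.

Location D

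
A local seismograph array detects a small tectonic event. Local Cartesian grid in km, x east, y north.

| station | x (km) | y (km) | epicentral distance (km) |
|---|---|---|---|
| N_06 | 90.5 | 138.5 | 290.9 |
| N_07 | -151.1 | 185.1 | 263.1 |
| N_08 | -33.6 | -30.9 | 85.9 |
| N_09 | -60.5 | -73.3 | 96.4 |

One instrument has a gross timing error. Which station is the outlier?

N_09

Solve using three stations at a time. Using N_06, N_07, N_08 (subtract circle equations pairwise → linear system) gives (x, y) ≈ (-107.7, -74.4).
Distances from that point to each station vs reported:
  N_06: calculated 290.9 vs reported 290.9 → residual 0.0 km
  N_07: calculated 263.1 vs reported 263.1 → residual 0.0 km
  N_08: calculated 86.0 vs reported 85.9 → residual 0.1 km
  N_09: calculated 47.2 vs reported 96.4 → residual 49.2 km
N_06, N_07, N_08 are mutually consistent (residuals ≈ 0); N_09 is off by 49.2 km.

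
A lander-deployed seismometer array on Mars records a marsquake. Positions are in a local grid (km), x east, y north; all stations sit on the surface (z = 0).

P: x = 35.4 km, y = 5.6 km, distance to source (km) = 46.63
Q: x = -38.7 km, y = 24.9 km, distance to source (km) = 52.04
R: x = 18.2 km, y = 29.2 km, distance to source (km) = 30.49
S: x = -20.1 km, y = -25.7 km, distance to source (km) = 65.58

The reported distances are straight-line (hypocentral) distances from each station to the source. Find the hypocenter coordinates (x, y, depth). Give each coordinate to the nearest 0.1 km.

Each station gives a sphere (x−x_i)² + (y−y_i)² + z² = d_i² (stations at z=0).
Subtracting the P sphere from Q and R: z² cancels, leaving linear equations in x and y:
-148.2 x + 38.6 y = 299.38
-34.4 x + 47.2 y = 1144.08
Solving: x ≈ 5.299, y ≈ 28.101 km (keep extra digits for the depth step; rounded: 5.3, 28.1).
Then from the P sphere: z² = 46.63² − (x − 35.4)² − (y − 5.6)² with x = 5.299, y = 28.101, so z ≈ 27.604 ≈ 27.6 km.

(5.3, 28.1, 27.6)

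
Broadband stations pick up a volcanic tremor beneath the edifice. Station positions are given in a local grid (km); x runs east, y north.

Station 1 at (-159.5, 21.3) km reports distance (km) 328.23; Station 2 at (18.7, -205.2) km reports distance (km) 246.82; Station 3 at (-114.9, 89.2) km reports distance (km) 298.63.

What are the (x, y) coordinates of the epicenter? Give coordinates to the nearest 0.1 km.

Circle about each station: (x + 159.5)² + (y − 21.3)² = 328.23²; (x − 18.7)² + (y + 205.2)² = 246.82²; (x + 114.9)² + (y − 89.2)² = 298.63².
Subtracting the Station 1 equation from the Station 2 and Station 3 equations removes the quadratic terms:
356.4 x − 453.0 y = 63377.61
89.2 x + 135.8 y = 13819.77
Solving the 2×2 system: x ≈ 167.4, y ≈ -8.2 km.
Check against Station 1 (with the unrounded x, y): √((x + 159.5)²+(y − 21.3)²) = 328.24 ≈ 328.23 km. ✓

(167.4, -8.2)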